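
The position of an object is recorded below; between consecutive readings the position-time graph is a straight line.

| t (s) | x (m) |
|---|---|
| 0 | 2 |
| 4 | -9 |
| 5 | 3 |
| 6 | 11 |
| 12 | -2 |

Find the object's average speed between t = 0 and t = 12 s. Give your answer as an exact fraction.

11/3 m/s

Average speed = (total path length)/(elapsed time); on a piecewise-linear x-t graph the path length is Σ|Δx|.
0–4 s: |Δx| = |-9 − 2| = 11 m
4–5 s: |Δx| = |3 − -9| = 12 m
5–6 s: |Δx| = |11 − 3| = 8 m
6–12 s: |Δx| = |-2 − 11| = 13 m
Total path = 44 m; average speed = 44/12 = 11/3 m/s.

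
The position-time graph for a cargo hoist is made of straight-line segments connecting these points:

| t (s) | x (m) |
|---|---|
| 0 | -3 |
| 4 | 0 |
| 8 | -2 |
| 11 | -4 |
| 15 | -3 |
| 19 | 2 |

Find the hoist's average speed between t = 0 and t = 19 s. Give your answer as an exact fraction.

Average speed = (total path length)/(elapsed time); on a piecewise-linear x-t graph the path length is Σ|Δx|.
0–4 s: |Δx| = |0 − -3| = 3 m
4–8 s: |Δx| = |-2 − 0| = 2 m
8–11 s: |Δx| = |-4 − -2| = 2 m
11–15 s: |Δx| = |-3 − -4| = 1 m
15–19 s: |Δx| = |2 − -3| = 5 m
Total path = 13 m; average speed = 13/19 = 13/19 m/s.

13/19 m/s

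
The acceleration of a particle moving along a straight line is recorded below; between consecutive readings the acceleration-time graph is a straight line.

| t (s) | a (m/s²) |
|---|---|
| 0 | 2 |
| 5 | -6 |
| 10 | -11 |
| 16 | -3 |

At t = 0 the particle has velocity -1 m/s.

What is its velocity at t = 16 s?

-95.5 m/s

Δv equals the area under the a-t graph; then v = v₀ + Δv.
0–5 s: ½(2 + -6)(5) = -10 m/s
5–10 s: ½(-6 + -11)(5) = -42.5 m/s
10–16 s: ½(-11 + -3)(6) = -42 m/s
Δv = -94.5 m/s, so v(16) = -1 + (-94.5) = -95.5 m/s.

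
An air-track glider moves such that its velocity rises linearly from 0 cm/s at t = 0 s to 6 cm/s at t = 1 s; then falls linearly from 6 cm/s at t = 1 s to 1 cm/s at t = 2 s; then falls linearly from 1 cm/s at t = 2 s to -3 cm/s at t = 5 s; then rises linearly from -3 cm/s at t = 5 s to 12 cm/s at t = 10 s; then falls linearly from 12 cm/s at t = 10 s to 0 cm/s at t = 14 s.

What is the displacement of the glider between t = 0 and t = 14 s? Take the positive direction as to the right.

Net displacement equals the area under the velocity-time graph (areas below the axis count negative).
0–1 s: ½(0 + 6)(1) = 3 cm
1–2 s: ½(6 + 1)(1) = 3.5 cm
2–5 s: ½(1 + -3)(3) = -3 cm
5–10 s: ½(-3 + 12)(5) = 22.5 cm
10–14 s: ½(12 + 0)(4) = 24 cm
Net displacement = 50 cm

50 cm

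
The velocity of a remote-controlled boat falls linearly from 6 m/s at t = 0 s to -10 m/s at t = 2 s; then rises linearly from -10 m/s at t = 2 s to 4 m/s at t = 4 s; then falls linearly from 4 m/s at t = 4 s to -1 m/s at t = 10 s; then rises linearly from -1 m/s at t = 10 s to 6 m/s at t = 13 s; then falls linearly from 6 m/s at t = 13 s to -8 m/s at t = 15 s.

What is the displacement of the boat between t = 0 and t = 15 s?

4.5 m

Net displacement equals the area under the velocity-time graph (areas below the axis count negative).
0–2 s: ½(6 + -10)(2) = -4 m
2–4 s: ½(-10 + 4)(2) = -6 m
4–10 s: ½(4 + -1)(6) = 9 m
10–13 s: ½(-1 + 6)(3) = 7.5 m
13–15 s: ½(6 + -8)(2) = -2 m
Net displacement = 4.5 m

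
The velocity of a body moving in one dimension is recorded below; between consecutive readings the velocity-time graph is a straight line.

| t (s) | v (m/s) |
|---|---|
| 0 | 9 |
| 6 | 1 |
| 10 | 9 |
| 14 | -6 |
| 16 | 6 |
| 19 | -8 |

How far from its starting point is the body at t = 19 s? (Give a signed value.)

53 m

Net displacement equals the area under the velocity-time graph (areas below the axis count negative).
0–6 s: ½(9 + 1)(6) = 30 m
6–10 s: ½(1 + 9)(4) = 20 m
10–14 s: ½(9 + -6)(4) = 6 m
14–16 s: ½(-6 + 6)(2) = 0 m
16–19 s: ½(6 + -8)(3) = -3 m
Net displacement = 53 m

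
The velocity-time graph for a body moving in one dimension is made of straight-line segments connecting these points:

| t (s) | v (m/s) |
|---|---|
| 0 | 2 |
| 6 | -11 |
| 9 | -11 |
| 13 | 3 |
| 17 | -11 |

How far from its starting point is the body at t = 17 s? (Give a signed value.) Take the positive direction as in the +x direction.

-92 m

Net displacement equals the area under the velocity-time graph (areas below the axis count negative).
0–6 s: ½(2 + -11)(6) = -27 m
6–9 s: -11 × 3 = -33 m
9–13 s: ½(-11 + 3)(4) = -16 m
13–17 s: ½(3 + -11)(4) = -16 m
Net displacement = -92 m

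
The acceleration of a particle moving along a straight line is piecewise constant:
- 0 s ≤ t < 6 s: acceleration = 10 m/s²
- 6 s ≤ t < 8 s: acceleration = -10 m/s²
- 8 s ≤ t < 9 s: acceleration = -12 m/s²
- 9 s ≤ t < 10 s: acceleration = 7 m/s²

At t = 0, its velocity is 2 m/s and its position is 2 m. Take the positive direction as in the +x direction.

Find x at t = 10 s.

367.5 m

On each constant-a segment, Δv = aΔt and Δx = v₀Δt + ½aΔt²; chain segment to segment.
0–6 s: v starts 2 m/s; Δx = 2·6 + ½·10·6² = 192 m; v ends 62 m/s.
6–8 s: v starts 62 m/s; Δx = 62·2 + ½·-10·2² = 104 m; v ends 42 m/s.
8–9 s: v starts 42 m/s; Δx = 42·1 + ½·-12·1² = 36 m; v ends 30 m/s.
9–10 s: v starts 30 m/s; Δx = 30·1 + ½·7·1² = 33.5 m; v ends 37 m/s.
x(10) = 2 + Σ Δx = 367.5 m.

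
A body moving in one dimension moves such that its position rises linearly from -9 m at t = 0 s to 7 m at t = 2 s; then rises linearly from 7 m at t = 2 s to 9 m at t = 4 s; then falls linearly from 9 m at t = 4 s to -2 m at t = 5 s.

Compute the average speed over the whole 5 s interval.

5.8 m/s

Average speed = (total path length)/(elapsed time); on a piecewise-linear x-t graph the path length is Σ|Δx|.
0–2 s: |Δx| = |7 − -9| = 16 m
2–4 s: |Δx| = |9 − 7| = 2 m
4–5 s: |Δx| = |-2 − 9| = 11 m
Total path = 29 m; average speed = 29/5 = 5.8 m/s.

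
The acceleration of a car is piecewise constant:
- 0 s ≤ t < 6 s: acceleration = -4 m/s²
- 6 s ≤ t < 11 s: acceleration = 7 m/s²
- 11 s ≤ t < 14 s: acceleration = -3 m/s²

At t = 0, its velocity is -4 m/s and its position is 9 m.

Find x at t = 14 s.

On each constant-a segment, Δv = aΔt and Δx = v₀Δt + ½aΔt²; chain segment to segment.
0–6 s: v starts -4 m/s; Δx = -4·6 + ½·-4·6² = -96 m; v ends -28 m/s.
6–11 s: v starts -28 m/s; Δx = -28·5 + ½·7·5² = -52.5 m; v ends 7 m/s.
11–14 s: v starts 7 m/s; Δx = 7·3 + ½·-3·3² = 7.5 m; v ends -2 m/s.
x(14) = 9 + Σ Δx = -132 m.

-132 m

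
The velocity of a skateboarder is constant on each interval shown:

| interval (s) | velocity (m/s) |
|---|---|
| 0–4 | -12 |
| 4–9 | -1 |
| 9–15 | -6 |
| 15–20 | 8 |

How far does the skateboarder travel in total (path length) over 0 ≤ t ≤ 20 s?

Distance (not displacement) is the total path length: add the absolute areas under v-t.
0–4 s: |-12| × 4 = 48 m
4–9 s: |-1| × 5 = 5 m
9–15 s: |-6| × 6 = 36 m
15–20 s: |8| × 5 = 40 m
Total distance = 129 m

129 m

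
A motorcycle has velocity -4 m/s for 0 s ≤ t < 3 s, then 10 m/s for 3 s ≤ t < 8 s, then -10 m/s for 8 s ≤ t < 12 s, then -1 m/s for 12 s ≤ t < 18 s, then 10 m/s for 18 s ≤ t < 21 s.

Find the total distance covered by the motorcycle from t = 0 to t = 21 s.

Distance (not displacement) is the total path length: add the absolute areas under v-t.
0–3 s: |-4| × 3 = 12 m
3–8 s: |10| × 5 = 50 m
8–12 s: |-10| × 4 = 40 m
12–18 s: |-1| × 6 = 6 m
18–21 s: |10| × 3 = 30 m
Total distance = 138 m

138 m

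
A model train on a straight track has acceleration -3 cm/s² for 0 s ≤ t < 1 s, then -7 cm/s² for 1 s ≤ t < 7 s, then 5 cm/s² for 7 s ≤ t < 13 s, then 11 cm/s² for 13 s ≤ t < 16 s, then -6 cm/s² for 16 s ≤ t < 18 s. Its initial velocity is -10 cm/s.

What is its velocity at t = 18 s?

-4 cm/s

Δv equals the area under the a-t graph; then v = v₀ + Δv.
0–1 s: -3 × 1 = -3 cm/s
1–7 s: -7 × 6 = -42 cm/s
7–13 s: 5 × 6 = 30 cm/s
13–16 s: 11 × 3 = 33 cm/s
16–18 s: -6 × 2 = -12 cm/s
Δv = 6 cm/s, so v(18) = -10 + (6) = -4 cm/s.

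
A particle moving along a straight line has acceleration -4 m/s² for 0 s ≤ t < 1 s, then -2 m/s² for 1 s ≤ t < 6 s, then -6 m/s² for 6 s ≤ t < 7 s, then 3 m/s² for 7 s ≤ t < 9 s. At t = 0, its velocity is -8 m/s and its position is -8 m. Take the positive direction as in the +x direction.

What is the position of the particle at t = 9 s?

-178 m

On each constant-a segment, Δv = aΔt and Δx = v₀Δt + ½aΔt²; chain segment to segment.
0–1 s: v starts -8 m/s; Δx = -8·1 + ½·-4·1² = -10 m; v ends -12 m/s.
1–6 s: v starts -12 m/s; Δx = -12·5 + ½·-2·5² = -85 m; v ends -22 m/s.
6–7 s: v starts -22 m/s; Δx = -22·1 + ½·-6·1² = -25 m; v ends -28 m/s.
7–9 s: v starts -28 m/s; Δx = -28·2 + ½·3·2² = -50 m; v ends -22 m/s.
x(9) = -8 + Σ Δx = -178 m.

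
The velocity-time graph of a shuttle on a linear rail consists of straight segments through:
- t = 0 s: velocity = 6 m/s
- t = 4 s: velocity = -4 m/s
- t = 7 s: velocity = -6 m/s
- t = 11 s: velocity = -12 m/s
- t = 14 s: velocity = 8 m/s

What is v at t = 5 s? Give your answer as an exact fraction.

-14/3 m/s

On 4–7 s the graph is linear from -4 to -6 m/s: v(5) = -4 + (-6 − -4)·(5 − 4)/(7 − 4) = -14/3 m/s.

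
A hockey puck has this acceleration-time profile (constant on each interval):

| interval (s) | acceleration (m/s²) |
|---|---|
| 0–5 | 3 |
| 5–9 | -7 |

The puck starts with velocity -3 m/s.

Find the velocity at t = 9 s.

-16 m/s

Δv equals the area under the a-t graph; then v = v₀ + Δv.
0–5 s: 3 × 5 = 15 m/s
5–9 s: -7 × 4 = -28 m/s
Δv = -13 m/s, so v(9) = -3 + (-13) = -16 m/s.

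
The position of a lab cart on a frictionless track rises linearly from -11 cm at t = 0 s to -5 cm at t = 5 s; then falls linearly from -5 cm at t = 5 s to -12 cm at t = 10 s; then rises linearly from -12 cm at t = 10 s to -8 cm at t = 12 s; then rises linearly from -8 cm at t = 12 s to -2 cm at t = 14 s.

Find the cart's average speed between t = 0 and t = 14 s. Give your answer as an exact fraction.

23/14 cm/s

Average speed = (total path length)/(elapsed time); on a piecewise-linear x-t graph the path length is Σ|Δx|.
0–5 s: |Δx| = |-5 − -11| = 6 cm
5–10 s: |Δx| = |-12 − -5| = 7 cm
10–12 s: |Δx| = |-8 − -12| = 4 cm
12–14 s: |Δx| = |-2 − -8| = 6 cm
Total path = 23 cm; average speed = 23/14 = 23/14 cm/s.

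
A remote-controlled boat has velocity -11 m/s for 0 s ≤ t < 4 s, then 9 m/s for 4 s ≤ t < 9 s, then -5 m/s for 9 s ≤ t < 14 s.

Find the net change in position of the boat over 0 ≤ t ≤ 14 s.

-24 m

Net displacement equals the area under the velocity-time graph (areas below the axis count negative).
0–4 s: -11 × 4 = -44 m
4–9 s: 9 × 5 = 45 m
9–14 s: -5 × 5 = -25 m
Net displacement = -24 m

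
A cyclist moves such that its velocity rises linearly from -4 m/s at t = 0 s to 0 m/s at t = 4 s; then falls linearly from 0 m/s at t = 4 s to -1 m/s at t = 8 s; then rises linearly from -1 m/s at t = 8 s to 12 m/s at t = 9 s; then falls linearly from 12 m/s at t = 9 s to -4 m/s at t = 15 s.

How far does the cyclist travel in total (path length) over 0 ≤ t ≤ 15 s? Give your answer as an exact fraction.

Total distance travelled is ∫|v| dt — sum the magnitudes of each area piece.
0–4 s: |½(-4 + 0)(4)| = 8 m
4–8 s: |½(0 + -1)(4)| = 2 m
8–9 s: v = 0 at t = 105/13 s; triangle areas 1/26 + 72/13 = 145/26 m
9–15 s: v = 0 at t = 13.5 s; triangle areas 27 + 3 = 30 m
Total distance = 1185/26 m

1185/26 m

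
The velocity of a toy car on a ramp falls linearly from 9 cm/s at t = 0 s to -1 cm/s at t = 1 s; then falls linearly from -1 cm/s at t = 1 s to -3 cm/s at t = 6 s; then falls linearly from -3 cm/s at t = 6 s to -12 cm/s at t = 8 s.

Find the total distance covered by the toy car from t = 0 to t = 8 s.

Total distance travelled is ∫|v| dt — sum the magnitudes of each area piece.
0–1 s: v = 0 at t = 0.9 s; triangle areas 4.05 + 0.05 = 4.1 cm
1–6 s: |½(-1 + -3)(5)| = 10 cm
6–8 s: |½(-3 + -12)(2)| = 15 cm
Total distance = 29.1 cm

29.1 cm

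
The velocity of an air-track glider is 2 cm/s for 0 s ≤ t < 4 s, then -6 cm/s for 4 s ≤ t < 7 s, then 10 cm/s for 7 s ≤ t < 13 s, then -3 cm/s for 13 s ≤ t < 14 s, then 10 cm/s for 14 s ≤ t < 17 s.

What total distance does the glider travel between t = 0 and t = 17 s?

119 cm

Total distance travelled is ∫|v| dt — sum the magnitudes of each area piece.
0–4 s: |2| × 4 = 8 cm
4–7 s: |-6| × 3 = 18 cm
7–13 s: |10| × 6 = 60 cm
13–14 s: |-3| × 1 = 3 cm
14–17 s: |10| × 3 = 30 cm
Total distance = 119 cm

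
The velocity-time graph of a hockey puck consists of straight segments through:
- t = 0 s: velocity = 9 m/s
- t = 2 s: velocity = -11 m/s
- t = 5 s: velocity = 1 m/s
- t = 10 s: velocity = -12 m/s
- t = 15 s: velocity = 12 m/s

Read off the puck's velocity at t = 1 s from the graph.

-1 m/s

On 0–2 s the graph is linear from 9 to -11 m/s: v(1) = 9 + (-11 − 9)·(1 − 0)/(2 − 0) = -1 m/s.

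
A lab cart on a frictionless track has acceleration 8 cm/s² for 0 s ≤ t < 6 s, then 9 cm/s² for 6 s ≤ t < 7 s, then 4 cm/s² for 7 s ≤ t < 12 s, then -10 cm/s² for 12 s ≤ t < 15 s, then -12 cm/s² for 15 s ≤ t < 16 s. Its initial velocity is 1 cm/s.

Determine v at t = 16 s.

Δv equals the area under the a-t graph; then v = v₀ + Δv.
0–6 s: 8 × 6 = 48 cm/s
6–7 s: 9 × 1 = 9 cm/s
7–12 s: 4 × 5 = 20 cm/s
12–15 s: -10 × 3 = -30 cm/s
15–16 s: -12 × 1 = -12 cm/s
Δv = 35 cm/s, so v(16) = 1 + (35) = 36 cm/s.

36 cm/s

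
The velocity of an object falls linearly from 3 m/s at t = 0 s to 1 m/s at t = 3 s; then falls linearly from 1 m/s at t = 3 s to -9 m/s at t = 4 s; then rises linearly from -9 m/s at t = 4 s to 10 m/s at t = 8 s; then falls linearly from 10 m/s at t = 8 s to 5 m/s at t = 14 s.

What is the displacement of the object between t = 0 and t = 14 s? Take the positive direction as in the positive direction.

49 m

Displacement is the signed area under the v-t curve.
0–3 s: ½(3 + 1)(3) = 6 m
3–4 s: ½(1 + -9)(1) = -4 m
4–8 s: ½(-9 + 10)(4) = 2 m
8–14 s: ½(10 + 5)(6) = 45 m
Net displacement = 49 m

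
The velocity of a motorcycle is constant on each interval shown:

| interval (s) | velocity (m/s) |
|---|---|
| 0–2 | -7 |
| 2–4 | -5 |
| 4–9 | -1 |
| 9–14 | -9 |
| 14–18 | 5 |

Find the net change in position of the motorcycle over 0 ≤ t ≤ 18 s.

Net displacement equals the area under the velocity-time graph (areas below the axis count negative).
0–2 s: -7 × 2 = -14 m
2–4 s: -5 × 2 = -10 m
4–9 s: -1 × 5 = -5 m
9–14 s: -9 × 5 = -45 m
14–18 s: 5 × 4 = 20 m
Net displacement = -54 m

-54 m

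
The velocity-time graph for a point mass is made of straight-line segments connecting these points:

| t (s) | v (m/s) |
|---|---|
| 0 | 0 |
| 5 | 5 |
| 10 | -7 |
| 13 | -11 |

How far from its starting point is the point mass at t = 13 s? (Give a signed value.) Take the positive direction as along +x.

-19.5 m

Net displacement equals the area under the velocity-time graph (areas below the axis count negative).
0–5 s: ½(0 + 5)(5) = 12.5 m
5–10 s: ½(5 + -7)(5) = -5 m
10–13 s: ½(-7 + -11)(3) = -27 m
Net displacement = -19.5 m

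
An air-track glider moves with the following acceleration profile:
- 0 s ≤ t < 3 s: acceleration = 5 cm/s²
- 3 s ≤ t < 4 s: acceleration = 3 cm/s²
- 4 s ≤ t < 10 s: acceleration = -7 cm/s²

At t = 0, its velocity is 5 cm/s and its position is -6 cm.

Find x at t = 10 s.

On each constant-a segment, Δv = aΔt and Δx = v₀Δt + ½aΔt²; chain segment to segment.
0–3 s: v starts 5 cm/s; Δx = 5·3 + ½·5·3² = 37.5 cm; v ends 20 cm/s.
3–4 s: v starts 20 cm/s; Δx = 20·1 + ½·3·1² = 21.5 cm; v ends 23 cm/s.
4–10 s: v starts 23 cm/s; Δx = 23·6 + ½·-7·6² = 12 cm; v ends -19 cm/s.
x(10) = -6 + Σ Δx = 65 cm.

65 cm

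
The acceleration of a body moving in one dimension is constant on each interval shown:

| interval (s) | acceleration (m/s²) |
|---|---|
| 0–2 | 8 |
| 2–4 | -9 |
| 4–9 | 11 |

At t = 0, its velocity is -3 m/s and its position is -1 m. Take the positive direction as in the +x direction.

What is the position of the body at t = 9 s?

On each constant-a segment, Δv = aΔt and Δx = v₀Δt + ½aΔt²; chain segment to segment.
0–2 s: v starts -3 m/s; Δx = -3·2 + ½·8·2² = 10 m; v ends 13 m/s.
2–4 s: v starts 13 m/s; Δx = 13·2 + ½·-9·2² = 8 m; v ends -5 m/s.
4–9 s: v starts -5 m/s; Δx = -5·5 + ½·11·5² = 112.5 m; v ends 50 m/s.
x(9) = -1 + Σ Δx = 129.5 m.

129.5 m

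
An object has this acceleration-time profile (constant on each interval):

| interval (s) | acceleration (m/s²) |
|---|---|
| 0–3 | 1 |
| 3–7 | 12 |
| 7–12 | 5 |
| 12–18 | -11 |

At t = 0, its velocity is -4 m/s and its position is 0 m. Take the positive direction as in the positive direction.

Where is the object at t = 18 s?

616 m

On each constant-a segment, Δv = aΔt and Δx = v₀Δt + ½aΔt²; chain segment to segment.
0–3 s: v starts -4 m/s; Δx = -4·3 + ½·1·3² = -7.5 m; v ends -1 m/s.
3–7 s: v starts -1 m/s; Δx = -1·4 + ½·12·4² = 92 m; v ends 47 m/s.
7–12 s: v starts 47 m/s; Δx = 47·5 + ½·5·5² = 297.5 m; v ends 72 m/s.
12–18 s: v starts 72 m/s; Δx = 72·6 + ½·-11·6² = 234 m; v ends 6 m/s.
x(18) = 0 + Σ Δx = 616 m.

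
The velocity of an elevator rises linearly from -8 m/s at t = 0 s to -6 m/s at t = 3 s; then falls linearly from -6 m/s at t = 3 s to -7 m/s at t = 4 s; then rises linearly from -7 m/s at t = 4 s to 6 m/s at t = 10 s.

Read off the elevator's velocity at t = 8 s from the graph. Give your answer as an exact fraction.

On 4–10 s the graph is linear from -7 to 6 m/s: v(8) = -7 + (6 − -7)·(8 − 4)/(10 − 4) = 5/3 m/s.

5/3 m/s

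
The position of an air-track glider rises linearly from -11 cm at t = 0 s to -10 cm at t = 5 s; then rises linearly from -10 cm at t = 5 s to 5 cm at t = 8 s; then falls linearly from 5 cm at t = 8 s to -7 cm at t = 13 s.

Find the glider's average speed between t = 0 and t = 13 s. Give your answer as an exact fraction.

Average speed = (total path length)/(elapsed time); on a piecewise-linear x-t graph the path length is Σ|Δx|.
0–5 s: |Δx| = |-10 − -11| = 1 cm
5–8 s: |Δx| = |5 − -10| = 15 cm
8–13 s: |Δx| = |-7 − 5| = 12 cm
Total path = 28 cm; average speed = 28/13 = 28/13 cm/s.

28/13 cm/s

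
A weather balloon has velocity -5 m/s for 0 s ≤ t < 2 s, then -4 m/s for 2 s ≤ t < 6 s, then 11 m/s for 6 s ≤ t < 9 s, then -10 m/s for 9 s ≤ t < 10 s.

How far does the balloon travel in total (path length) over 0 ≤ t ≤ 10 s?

Distance (not displacement) is the total path length: add the absolute areas under v-t.
0–2 s: |-5| × 2 = 10 m
2–6 s: |-4| × 4 = 16 m
6–9 s: |11| × 3 = 33 m
9–10 s: |-10| × 1 = 10 m
Total distance = 69 m

69 m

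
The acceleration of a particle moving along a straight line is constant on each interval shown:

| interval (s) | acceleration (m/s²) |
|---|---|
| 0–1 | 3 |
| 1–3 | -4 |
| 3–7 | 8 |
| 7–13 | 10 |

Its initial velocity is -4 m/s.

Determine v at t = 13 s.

Δv equals the area under the a-t graph; then v = v₀ + Δv.
0–1 s: 3 × 1 = 3 m/s
1–3 s: -4 × 2 = -8 m/s
3–7 s: 8 × 4 = 32 m/s
7–13 s: 10 × 6 = 60 m/s
Δv = 87 m/s, so v(13) = -4 + (87) = 83 m/s.

83 m/s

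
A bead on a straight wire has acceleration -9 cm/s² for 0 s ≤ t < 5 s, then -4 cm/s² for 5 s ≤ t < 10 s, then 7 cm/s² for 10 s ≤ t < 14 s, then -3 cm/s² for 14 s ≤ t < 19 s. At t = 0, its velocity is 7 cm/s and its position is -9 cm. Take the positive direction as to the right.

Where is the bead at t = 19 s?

-690 cm

On each constant-a segment, Δv = aΔt and Δx = v₀Δt + ½aΔt²; chain segment to segment.
0–5 s: v starts 7 cm/s; Δx = 7·5 + ½·-9·5² = -77.5 cm; v ends -38 cm/s.
5–10 s: v starts -38 cm/s; Δx = -38·5 + ½·-4·5² = -240 cm; v ends -58 cm/s.
10–14 s: v starts -58 cm/s; Δx = -58·4 + ½·7·4² = -176 cm; v ends -30 cm/s.
14–19 s: v starts -30 cm/s; Δx = -30·5 + ½·-3·5² = -187.5 cm; v ends -45 cm/s.
x(19) = -9 + Σ Δx = -690 cm.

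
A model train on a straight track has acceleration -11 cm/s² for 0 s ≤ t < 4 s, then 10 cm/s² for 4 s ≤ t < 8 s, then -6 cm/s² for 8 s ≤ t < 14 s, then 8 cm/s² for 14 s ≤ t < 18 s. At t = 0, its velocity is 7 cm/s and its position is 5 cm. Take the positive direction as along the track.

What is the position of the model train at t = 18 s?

-281 cm

On each constant-a segment, Δv = aΔt and Δx = v₀Δt + ½aΔt²; chain segment to segment.
0–4 s: v starts 7 cm/s; Δx = 7·4 + ½·-11·4² = -60 cm; v ends -37 cm/s.
4–8 s: v starts -37 cm/s; Δx = -37·4 + ½·10·4² = -68 cm; v ends 3 cm/s.
8–14 s: v starts 3 cm/s; Δx = 3·6 + ½·-6·6² = -90 cm; v ends -33 cm/s.
14–18 s: v starts -33 cm/s; Δx = -33·4 + ½·8·4² = -68 cm; v ends -1 cm/s.
x(18) = 5 + Σ Δx = -281 cm.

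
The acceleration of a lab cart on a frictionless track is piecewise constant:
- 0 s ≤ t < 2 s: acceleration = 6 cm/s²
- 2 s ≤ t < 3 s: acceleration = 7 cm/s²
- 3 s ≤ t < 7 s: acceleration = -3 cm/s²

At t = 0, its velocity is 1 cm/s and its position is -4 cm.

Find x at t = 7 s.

82.5 cm

On each constant-a segment, Δv = aΔt and Δx = v₀Δt + ½aΔt²; chain segment to segment.
0–2 s: v starts 1 cm/s; Δx = 1·2 + ½·6·2² = 14 cm; v ends 13 cm/s.
2–3 s: v starts 13 cm/s; Δx = 13·1 + ½·7·1² = 16.5 cm; v ends 20 cm/s.
3–7 s: v starts 20 cm/s; Δx = 20·4 + ½·-3·4² = 56 cm; v ends 8 cm/s.
x(7) = -4 + Σ Δx = 82.5 cm.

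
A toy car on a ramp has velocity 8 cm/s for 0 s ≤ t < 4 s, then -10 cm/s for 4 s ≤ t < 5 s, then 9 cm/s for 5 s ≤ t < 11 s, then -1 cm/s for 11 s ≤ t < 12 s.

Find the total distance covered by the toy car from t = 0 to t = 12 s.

Distance (not displacement) is the total path length: add the absolute areas under v-t.
0–4 s: |8| × 4 = 32 cm
4–5 s: |-10| × 1 = 10 cm
5–11 s: |9| × 6 = 54 cm
11–12 s: |-1| × 1 = 1 cm
Total distance = 97 cm

97 cm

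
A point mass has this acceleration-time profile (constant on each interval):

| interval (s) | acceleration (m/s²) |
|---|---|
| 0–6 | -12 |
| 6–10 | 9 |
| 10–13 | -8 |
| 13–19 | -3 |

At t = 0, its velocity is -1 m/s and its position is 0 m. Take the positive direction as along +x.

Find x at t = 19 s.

-1009 m

On each constant-a segment, Δv = aΔt and Δx = v₀Δt + ½aΔt²; chain segment to segment.
0–6 s: v starts -1 m/s; Δx = -1·6 + ½·-12·6² = -222 m; v ends -73 m/s.
6–10 s: v starts -73 m/s; Δx = -73·4 + ½·9·4² = -220 m; v ends -37 m/s.
10–13 s: v starts -37 m/s; Δx = -37·3 + ½·-8·3² = -147 m; v ends -61 m/s.
13–19 s: v starts -61 m/s; Δx = -61·6 + ½·-3·6² = -420 m; v ends -79 m/s.
x(19) = 0 + Σ Δx = -1009 m.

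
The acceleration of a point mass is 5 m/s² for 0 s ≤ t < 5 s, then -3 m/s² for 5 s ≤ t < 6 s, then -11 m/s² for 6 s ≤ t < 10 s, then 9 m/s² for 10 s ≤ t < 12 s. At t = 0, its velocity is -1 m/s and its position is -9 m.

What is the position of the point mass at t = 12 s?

39 m

On each constant-a segment, Δv = aΔt and Δx = v₀Δt + ½aΔt²; chain segment to segment.
0–5 s: v starts -1 m/s; Δx = -1·5 + ½·5·5² = 57.5 m; v ends 24 m/s.
5–6 s: v starts 24 m/s; Δx = 24·1 + ½·-3·1² = 22.5 m; v ends 21 m/s.
6–10 s: v starts 21 m/s; Δx = 21·4 + ½·-11·4² = -4 m; v ends -23 m/s.
10–12 s: v starts -23 m/s; Δx = -23·2 + ½·9·2² = -28 m; v ends -5 m/s.
x(12) = -9 + Σ Δx = 39 m.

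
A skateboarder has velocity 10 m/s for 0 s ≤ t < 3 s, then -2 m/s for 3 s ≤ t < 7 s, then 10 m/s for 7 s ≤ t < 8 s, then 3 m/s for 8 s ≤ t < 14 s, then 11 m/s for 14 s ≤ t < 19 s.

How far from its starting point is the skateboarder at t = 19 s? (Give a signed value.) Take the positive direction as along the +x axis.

Net displacement equals the area under the velocity-time graph (areas below the axis count negative).
0–3 s: 10 × 3 = 30 m
3–7 s: -2 × 4 = -8 m
7–8 s: 10 × 1 = 10 m
8–14 s: 3 × 6 = 18 m
14–19 s: 11 × 5 = 55 m
Net displacement = 105 m

105 m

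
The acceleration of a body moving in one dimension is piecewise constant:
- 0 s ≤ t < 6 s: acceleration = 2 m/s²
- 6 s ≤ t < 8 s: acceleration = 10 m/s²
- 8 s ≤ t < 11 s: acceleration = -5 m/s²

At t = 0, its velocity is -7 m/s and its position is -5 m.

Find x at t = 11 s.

71.5 m

On each constant-a segment, Δv = aΔt and Δx = v₀Δt + ½aΔt²; chain segment to segment.
0–6 s: v starts -7 m/s; Δx = -7·6 + ½·2·6² = -6 m; v ends 5 m/s.
6–8 s: v starts 5 m/s; Δx = 5·2 + ½·10·2² = 30 m; v ends 25 m/s.
8–11 s: v starts 25 m/s; Δx = 25·3 + ½·-5·3² = 52.5 m; v ends 10 m/s.
x(11) = -5 + Σ Δx = 71.5 m.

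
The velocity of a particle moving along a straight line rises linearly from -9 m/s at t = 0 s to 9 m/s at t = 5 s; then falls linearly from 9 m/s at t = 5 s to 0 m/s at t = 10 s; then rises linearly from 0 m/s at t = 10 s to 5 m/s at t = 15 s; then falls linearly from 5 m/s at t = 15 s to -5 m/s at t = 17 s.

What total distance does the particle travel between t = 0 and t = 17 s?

62.5 m

Distance (not displacement) is the total path length: add the absolute areas under v-t.
0–5 s: v = 0 at t = 2.5 s; triangle areas 11.25 + 11.25 = 22.5 m
5–10 s: |½(9 + 0)(5)| = 22.5 m
10–15 s: |½(0 + 5)(5)| = 12.5 m
15–17 s: v = 0 at t = 16 s; triangle areas 2.5 + 2.5 = 5 m
Total distance = 62.5 m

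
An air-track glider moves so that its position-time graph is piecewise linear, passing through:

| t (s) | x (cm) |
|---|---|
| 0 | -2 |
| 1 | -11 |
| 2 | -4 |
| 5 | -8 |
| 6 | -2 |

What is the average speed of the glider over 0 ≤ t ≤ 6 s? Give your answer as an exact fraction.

13/3 cm/s

Average speed = (total path length)/(elapsed time); on a piecewise-linear x-t graph the path length is Σ|Δx|.
0–1 s: |Δx| = |-11 − -2| = 9 cm
1–2 s: |Δx| = |-4 − -11| = 7 cm
2–5 s: |Δx| = |-8 − -4| = 4 cm
5–6 s: |Δx| = |-2 − -8| = 6 cm
Total path = 26 cm; average speed = 26/6 = 13/3 cm/s.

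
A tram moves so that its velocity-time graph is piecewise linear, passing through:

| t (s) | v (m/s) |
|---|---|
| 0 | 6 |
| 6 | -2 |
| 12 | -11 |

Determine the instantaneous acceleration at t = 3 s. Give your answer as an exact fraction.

-4/3 m/s²

Acceleration is the slope of the v-t graph on 0–6 s: (-2 − 6)/(6 − 0) = -4/3 m/s².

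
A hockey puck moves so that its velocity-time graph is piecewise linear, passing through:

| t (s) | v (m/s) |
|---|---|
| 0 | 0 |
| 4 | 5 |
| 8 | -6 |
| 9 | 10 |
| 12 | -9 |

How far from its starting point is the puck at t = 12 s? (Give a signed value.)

Net displacement equals the area under the velocity-time graph (areas below the axis count negative).
0–4 s: ½(0 + 5)(4) = 10 m
4–8 s: ½(5 + -6)(4) = -2 m
8–9 s: ½(-6 + 10)(1) = 2 m
9–12 s: ½(10 + -9)(3) = 1.5 m
Net displacement = 11.5 m

11.5 m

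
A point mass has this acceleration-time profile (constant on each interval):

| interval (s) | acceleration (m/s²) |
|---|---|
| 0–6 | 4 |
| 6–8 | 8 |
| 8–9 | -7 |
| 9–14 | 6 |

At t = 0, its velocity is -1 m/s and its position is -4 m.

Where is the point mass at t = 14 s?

On each constant-a segment, Δv = aΔt and Δx = v₀Δt + ½aΔt²; chain segment to segment.
0–6 s: v starts -1 m/s; Δx = -1·6 + ½·4·6² = 66 m; v ends 23 m/s.
6–8 s: v starts 23 m/s; Δx = 23·2 + ½·8·2² = 62 m; v ends 39 m/s.
8–9 s: v starts 39 m/s; Δx = 39·1 + ½·-7·1² = 35.5 m; v ends 32 m/s.
9–14 s: v starts 32 m/s; Δx = 32·5 + ½·6·5² = 235 m; v ends 62 m/s.
x(14) = -4 + Σ Δx = 394.5 m.

394.5 m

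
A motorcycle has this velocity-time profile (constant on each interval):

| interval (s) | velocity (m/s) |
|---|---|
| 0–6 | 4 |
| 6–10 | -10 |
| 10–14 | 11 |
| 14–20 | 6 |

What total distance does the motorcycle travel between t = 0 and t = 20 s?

Total distance travelled is ∫|v| dt — sum the magnitudes of each area piece.
0–6 s: |4| × 6 = 24 m
6–10 s: |-10| × 4 = 40 m
10–14 s: |11| × 4 = 44 m
14–20 s: |6| × 6 = 36 m
Total distance = 144 m

144 m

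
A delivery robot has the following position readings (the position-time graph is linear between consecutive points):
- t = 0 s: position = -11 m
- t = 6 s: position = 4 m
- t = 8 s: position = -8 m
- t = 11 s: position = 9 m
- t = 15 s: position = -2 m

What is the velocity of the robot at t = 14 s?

Velocity is the slope of the x-t graph on 11–15 s: (-2 − 9)/(15 − 11) = -2.75 m/s.

-2.75 m/s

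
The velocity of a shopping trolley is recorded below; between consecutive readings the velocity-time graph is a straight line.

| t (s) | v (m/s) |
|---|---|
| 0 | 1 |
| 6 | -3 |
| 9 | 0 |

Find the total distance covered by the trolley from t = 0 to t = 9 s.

12 m

Distance (not displacement) is the total path length: add the absolute areas under v-t.
0–6 s: v = 0 at t = 1.5 s; triangle areas 0.75 + 6.75 = 7.5 m
6–9 s: |½(-3 + 0)(3)| = 4.5 m
Total distance = 12 m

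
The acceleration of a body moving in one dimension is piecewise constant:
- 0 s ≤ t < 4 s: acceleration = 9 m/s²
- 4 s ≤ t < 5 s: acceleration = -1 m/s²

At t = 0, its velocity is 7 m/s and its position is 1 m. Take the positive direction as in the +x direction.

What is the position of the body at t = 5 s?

On each constant-a segment, Δv = aΔt and Δx = v₀Δt + ½aΔt²; chain segment to segment.
0–4 s: v starts 7 m/s; Δx = 7·4 + ½·9·4² = 100 m; v ends 43 m/s.
4–5 s: v starts 43 m/s; Δx = 43·1 + ½·-1·1² = 42.5 m; v ends 42 m/s.
x(5) = 1 + Σ Δx = 143.5 m.

143.5 m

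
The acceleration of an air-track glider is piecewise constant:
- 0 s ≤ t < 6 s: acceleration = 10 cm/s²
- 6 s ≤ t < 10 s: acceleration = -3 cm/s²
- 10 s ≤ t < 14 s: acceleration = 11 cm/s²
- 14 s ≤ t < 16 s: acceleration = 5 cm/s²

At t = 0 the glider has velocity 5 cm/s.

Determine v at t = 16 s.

Δv equals the area under the a-t graph; then v = v₀ + Δv.
0–6 s: 10 × 6 = 60 cm/s
6–10 s: -3 × 4 = -12 cm/s
10–14 s: 11 × 4 = 44 cm/s
14–16 s: 5 × 2 = 10 cm/s
Δv = 102 cm/s, so v(16) = 5 + (102) = 107 cm/s.

107 cm/s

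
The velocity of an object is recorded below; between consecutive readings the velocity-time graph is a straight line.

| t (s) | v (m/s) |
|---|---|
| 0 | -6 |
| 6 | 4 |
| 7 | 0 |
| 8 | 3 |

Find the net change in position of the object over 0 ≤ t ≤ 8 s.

Net displacement equals the area under the velocity-time graph (areas below the axis count negative).
0–6 s: ½(-6 + 4)(6) = -6 m
6–7 s: ½(4 + 0)(1) = 2 m
7–8 s: ½(0 + 3)(1) = 1.5 m
Net displacement = -2.5 m

-2.5 m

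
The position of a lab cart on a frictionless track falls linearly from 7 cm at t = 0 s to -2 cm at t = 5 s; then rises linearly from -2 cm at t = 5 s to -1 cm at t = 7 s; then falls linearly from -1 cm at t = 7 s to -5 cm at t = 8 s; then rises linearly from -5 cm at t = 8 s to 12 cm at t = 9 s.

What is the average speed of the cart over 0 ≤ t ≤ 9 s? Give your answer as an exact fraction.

Average speed = (total path length)/(elapsed time); on a piecewise-linear x-t graph the path length is Σ|Δx|.
0–5 s: |Δx| = |-2 − 7| = 9 cm
5–7 s: |Δx| = |-1 − -2| = 1 cm
7–8 s: |Δx| = |-5 − -1| = 4 cm
8–9 s: |Δx| = |12 − -5| = 17 cm
Total path = 31 cm; average speed = 31/9 = 31/9 cm/s.

31/9 cm/s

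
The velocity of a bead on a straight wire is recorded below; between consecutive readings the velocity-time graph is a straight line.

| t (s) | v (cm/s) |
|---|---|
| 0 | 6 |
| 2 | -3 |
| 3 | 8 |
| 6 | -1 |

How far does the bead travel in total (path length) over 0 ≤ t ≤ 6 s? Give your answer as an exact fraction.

632/33 cm

Distance (not displacement) is the total path length: add the absolute areas under v-t.
0–2 s: v = 0 at t = 4/3 s; triangle areas 4 + 1 = 5 cm
2–3 s: v = 0 at t = 25/11 s; triangle areas 9/22 + 32/11 = 73/22 cm
3–6 s: v = 0 at t = 17/3 s; triangle areas 32/3 + 1/6 = 65/6 cm
Total distance = 632/33 cm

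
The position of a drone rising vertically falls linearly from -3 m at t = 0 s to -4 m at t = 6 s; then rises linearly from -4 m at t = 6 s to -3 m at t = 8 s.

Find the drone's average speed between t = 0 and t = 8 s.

0.25 m/s

Average speed = (total path length)/(elapsed time); on a piecewise-linear x-t graph the path length is Σ|Δx|.
0–6 s: |Δx| = |-4 − -3| = 1 m
6–8 s: |Δx| = |-3 − -4| = 1 m
Total path = 2 m; average speed = 2/8 = 0.25 m/s.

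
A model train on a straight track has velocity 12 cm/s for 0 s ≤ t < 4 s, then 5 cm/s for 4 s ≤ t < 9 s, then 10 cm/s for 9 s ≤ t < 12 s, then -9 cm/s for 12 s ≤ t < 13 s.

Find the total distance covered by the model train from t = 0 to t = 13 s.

112 cm

Distance (not displacement) is the total path length: add the absolute areas under v-t.
0–4 s: |12| × 4 = 48 cm
4–9 s: |5| × 5 = 25 cm
9–12 s: |10| × 3 = 30 cm
12–13 s: |-9| × 1 = 9 cm
Total distance = 112 cm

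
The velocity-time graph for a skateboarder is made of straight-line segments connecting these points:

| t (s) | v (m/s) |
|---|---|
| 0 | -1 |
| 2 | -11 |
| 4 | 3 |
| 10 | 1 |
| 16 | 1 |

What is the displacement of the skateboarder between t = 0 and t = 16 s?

-2 m

Net displacement equals the area under the velocity-time graph (areas below the axis count negative).
0–2 s: ½(-1 + -11)(2) = -12 m
2–4 s: ½(-11 + 3)(2) = -8 m
4–10 s: ½(3 + 1)(6) = 12 m
10–16 s: 1 × 6 = 6 m
Net displacement = -2 m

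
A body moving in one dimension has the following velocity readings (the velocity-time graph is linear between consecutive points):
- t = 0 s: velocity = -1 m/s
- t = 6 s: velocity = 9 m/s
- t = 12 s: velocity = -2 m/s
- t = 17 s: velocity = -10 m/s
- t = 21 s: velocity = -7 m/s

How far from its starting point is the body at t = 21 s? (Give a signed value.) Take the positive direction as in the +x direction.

-19 m

Net displacement equals the area under the velocity-time graph (areas below the axis count negative).
0–6 s: ½(-1 + 9)(6) = 24 m
6–12 s: ½(9 + -2)(6) = 21 m
12–17 s: ½(-2 + -10)(5) = -30 m
17–21 s: ½(-10 + -7)(4) = -34 m
Net displacement = -19 m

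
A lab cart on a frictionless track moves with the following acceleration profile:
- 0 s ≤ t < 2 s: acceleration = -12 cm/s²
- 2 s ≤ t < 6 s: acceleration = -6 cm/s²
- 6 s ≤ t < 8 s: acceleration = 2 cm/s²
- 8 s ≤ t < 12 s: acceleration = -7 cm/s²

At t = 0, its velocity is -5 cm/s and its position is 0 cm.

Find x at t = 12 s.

-552 cm

On each constant-a segment, Δv = aΔt and Δx = v₀Δt + ½aΔt²; chain segment to segment.
0–2 s: v starts -5 cm/s; Δx = -5·2 + ½·-12·2² = -34 cm; v ends -29 cm/s.
2–6 s: v starts -29 cm/s; Δx = -29·4 + ½·-6·4² = -164 cm; v ends -53 cm/s.
6–8 s: v starts -53 cm/s; Δx = -53·2 + ½·2·2² = -102 cm; v ends -49 cm/s.
8–12 s: v starts -49 cm/s; Δx = -49·4 + ½·-7·4² = -252 cm; v ends -77 cm/s.
x(12) = 0 + Σ Δx = -552 cm.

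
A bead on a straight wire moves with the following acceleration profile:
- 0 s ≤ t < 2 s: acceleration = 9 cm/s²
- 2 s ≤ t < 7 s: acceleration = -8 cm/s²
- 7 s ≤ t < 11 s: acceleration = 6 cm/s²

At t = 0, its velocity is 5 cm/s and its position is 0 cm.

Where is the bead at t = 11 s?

23 cm

On each constant-a segment, Δv = aΔt and Δx = v₀Δt + ½aΔt²; chain segment to segment.
0–2 s: v starts 5 cm/s; Δx = 5·2 + ½·9·2² = 28 cm; v ends 23 cm/s.
2–7 s: v starts 23 cm/s; Δx = 23·5 + ½·-8·5² = 15 cm; v ends -17 cm/s.
7–11 s: v starts -17 cm/s; Δx = -17·4 + ½·6·4² = -20 cm; v ends 7 cm/s.
x(11) = 0 + Σ Δx = 23 cm.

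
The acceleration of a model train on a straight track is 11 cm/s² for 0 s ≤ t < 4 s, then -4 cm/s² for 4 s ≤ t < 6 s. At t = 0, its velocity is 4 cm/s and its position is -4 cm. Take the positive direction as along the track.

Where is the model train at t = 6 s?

On each constant-a segment, Δv = aΔt and Δx = v₀Δt + ½aΔt²; chain segment to segment.
0–4 s: v starts 4 cm/s; Δx = 4·4 + ½·11·4² = 104 cm; v ends 48 cm/s.
4–6 s: v starts 48 cm/s; Δx = 48·2 + ½·-4·2² = 88 cm; v ends 40 cm/s.
x(6) = -4 + Σ Δx = 188 cm.

188 cm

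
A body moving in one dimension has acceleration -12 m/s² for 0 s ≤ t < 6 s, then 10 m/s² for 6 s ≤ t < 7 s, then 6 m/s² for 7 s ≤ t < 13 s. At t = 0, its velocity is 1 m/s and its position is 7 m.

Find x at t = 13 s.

-527 m

On each constant-a segment, Δv = aΔt and Δx = v₀Δt + ½aΔt²; chain segment to segment.
0–6 s: v starts 1 m/s; Δx = 1·6 + ½·-12·6² = -210 m; v ends -71 m/s.
6–7 s: v starts -71 m/s; Δx = -71·1 + ½·10·1² = -66 m; v ends -61 m/s.
7–13 s: v starts -61 m/s; Δx = -61·6 + ½·6·6² = -258 m; v ends -25 m/s.
x(13) = 7 + Σ Δx = -527 m.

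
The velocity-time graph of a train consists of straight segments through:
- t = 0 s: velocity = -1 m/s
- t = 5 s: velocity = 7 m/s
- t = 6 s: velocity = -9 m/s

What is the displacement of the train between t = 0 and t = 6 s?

14 m

Displacement is the signed area under the v-t curve.
0–5 s: ½(-1 + 7)(5) = 15 m
5–6 s: ½(7 + -9)(1) = -1 m
Net displacement = 14 m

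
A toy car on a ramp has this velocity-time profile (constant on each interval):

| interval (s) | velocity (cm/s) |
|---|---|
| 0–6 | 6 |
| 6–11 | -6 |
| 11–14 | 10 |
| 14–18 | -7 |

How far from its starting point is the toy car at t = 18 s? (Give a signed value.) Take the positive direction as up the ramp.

8 cm

Net displacement equals the area under the velocity-time graph (areas below the axis count negative).
0–6 s: 6 × 6 = 36 cm
6–11 s: -6 × 5 = -30 cm
11–14 s: 10 × 3 = 30 cm
14–18 s: -7 × 4 = -28 cm
Net displacement = 8 cm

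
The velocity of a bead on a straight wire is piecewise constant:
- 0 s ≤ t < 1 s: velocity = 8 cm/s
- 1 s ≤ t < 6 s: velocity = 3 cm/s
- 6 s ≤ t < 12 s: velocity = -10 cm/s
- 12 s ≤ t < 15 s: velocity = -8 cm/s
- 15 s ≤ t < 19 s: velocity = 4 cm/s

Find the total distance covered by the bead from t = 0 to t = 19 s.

123 cm

Distance (not displacement) is the total path length: add the absolute areas under v-t.
0–1 s: |8| × 1 = 8 cm
1–6 s: |3| × 5 = 15 cm
6–12 s: |-10| × 6 = 60 cm
12–15 s: |-8| × 3 = 24 cm
15–19 s: |4| × 4 = 16 cm
Total distance = 123 cm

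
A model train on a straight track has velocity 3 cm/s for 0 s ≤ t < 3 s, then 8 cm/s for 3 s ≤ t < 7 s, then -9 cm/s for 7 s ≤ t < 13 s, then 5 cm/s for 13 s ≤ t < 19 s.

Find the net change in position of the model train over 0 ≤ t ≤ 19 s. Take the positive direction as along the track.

17 cm

Net displacement equals the area under the velocity-time graph (areas below the axis count negative).
0–3 s: 3 × 3 = 9 cm
3–7 s: 8 × 4 = 32 cm
7–13 s: -9 × 6 = -54 cm
13–19 s: 5 × 6 = 30 cm
Net displacement = 17 cm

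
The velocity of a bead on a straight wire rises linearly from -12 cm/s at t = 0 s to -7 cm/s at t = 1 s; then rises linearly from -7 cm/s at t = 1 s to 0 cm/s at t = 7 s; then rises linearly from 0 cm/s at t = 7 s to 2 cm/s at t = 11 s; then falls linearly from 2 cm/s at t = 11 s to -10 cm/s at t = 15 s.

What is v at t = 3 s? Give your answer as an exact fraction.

On 1–7 s the graph is linear from -7 to 0 cm/s: v(3) = -7 + (0 − -7)·(3 − 1)/(7 − 1) = -14/3 cm/s.

-14/3 cm/s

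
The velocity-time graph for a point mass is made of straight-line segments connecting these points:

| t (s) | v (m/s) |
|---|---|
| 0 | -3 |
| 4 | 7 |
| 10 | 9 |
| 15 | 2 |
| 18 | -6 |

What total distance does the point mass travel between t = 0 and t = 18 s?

Distance (not displacement) is the total path length: add the absolute areas under v-t.
0–4 s: v = 0 at t = 1.2 s; triangle areas 1.8 + 9.8 = 11.6 m
4–10 s: |½(7 + 9)(6)| = 48 m
10–15 s: |½(9 + 2)(5)| = 27.5 m
15–18 s: v = 0 at t = 15.75 s; triangle areas 0.75 + 6.75 = 7.5 m
Total distance = 94.6 m

94.6 m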